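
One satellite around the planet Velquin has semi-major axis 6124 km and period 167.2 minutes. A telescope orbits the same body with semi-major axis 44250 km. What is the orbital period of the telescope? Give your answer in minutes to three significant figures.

Kepler's third law: T² ∝ a³, so T₂ = T₁ (a₂/a₁)^(3/2).
a₂/a₁ = 7.226, (a₂/a₁)^(3/2) = 19.42.
T₂ = 167.2 × 19.42 = 3248 minutes.

T₂ ≈ 3250 minutes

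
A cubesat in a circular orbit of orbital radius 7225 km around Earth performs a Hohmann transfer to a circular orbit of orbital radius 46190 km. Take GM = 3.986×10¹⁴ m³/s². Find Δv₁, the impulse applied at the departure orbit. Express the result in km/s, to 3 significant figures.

r₁ = 7225 km = 7.225×10⁶ m.
r₂ = 46190 km = 4.619×10⁷ m.
Transfer ellipse a_t = (r₁ + r₂)/2 = 2.671×10⁷ m.
At r₁: circular v_c1 = √(μ/r₁) = 7428 m/s; transfer-perigee v_p = √[μ(2/r₁ − 1/a_t)] = 9768 m/s.
Δv₁ = v_p − v_c1 = 2340 m/s.
= 2.340 km/s.

Δv ≈ 2.34 km/s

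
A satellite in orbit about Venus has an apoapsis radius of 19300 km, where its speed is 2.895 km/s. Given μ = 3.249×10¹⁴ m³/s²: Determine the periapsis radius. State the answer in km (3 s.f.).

periapsis radius ≈ 6400 km

r_a = 1.930×10⁷ m.
Specific energy ε = v²/2 − μ/r = -1.264×10⁷ J/kg, so a = −μ/(2ε) = 1.285×10⁷ m.
The apsides satisfy r_p + r_a = 2a, so the periapsis radius is 2a − r_a = 6.397×10⁶ m = 6396.6 km.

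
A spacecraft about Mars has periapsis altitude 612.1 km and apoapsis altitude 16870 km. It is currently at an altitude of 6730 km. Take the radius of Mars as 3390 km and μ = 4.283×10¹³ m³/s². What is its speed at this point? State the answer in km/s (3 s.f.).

r_p = 3390 + 612.1 = 4002.1 km = 4.0021×10⁶ m.
r_a = 3390 + 16870 = 20260 km = 2.0260×10⁷ m.
r = 3390 + 6730 = 10120 km = 1.012×10⁷ m.
Semi-major axis a = (r_p + r_a)/2 = 12131 km = 1.213×10⁷ m.
Vis-viva: v² = μ(2/r − 1/a) = 4.283×10¹³ × (1.976×10⁻⁷ − 8.243×10⁻⁸) = 4.934×10⁶ m²/s².
v = 2221 m/s = 2.221 km/s.

v ≈ 2.22 km/s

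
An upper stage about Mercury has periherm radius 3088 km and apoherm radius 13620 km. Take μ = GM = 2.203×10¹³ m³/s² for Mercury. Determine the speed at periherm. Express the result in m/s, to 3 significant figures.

v ≈ 3410 m/s

Semi-major axis a = (r_p + r_a)/2 = 8354.0 km = 8.354×10⁶ m.
Vis-viva: v² = μ(2/r − 1/a) = 2.203×10¹³ × (6.477×10⁻⁷ − 1.197×10⁻⁷) = 1.163×10⁷ m²/s².
v = 3410 m/s.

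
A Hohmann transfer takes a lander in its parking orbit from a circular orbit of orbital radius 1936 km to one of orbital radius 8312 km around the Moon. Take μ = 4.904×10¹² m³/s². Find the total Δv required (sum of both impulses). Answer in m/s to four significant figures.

r₁ = 1936 km = 1.936×10⁶ m.
r₂ = 8312 km = 8.312×10⁶ m.
Transfer ellipse a_t = (r₁ + r₂)/2 = 5.124×10⁶ m.
At r₁: circular v_c1 = √(μ/r₁) = 1592 m/s; transfer-perilune v_p = √[μ(2/r₁ − 1/a_t)] = 2027 m/s.
Δv₁ = v_p − v_c1 = 435.5 m/s.
At r₂: circular v_c2 = √(μ/r₂) = 768.1 m/s; transfer-apolune v_a = √[μ(2/r₂ − 1/a_t)] = 472.1 m/s.
Δv₂ = v_c2 − v_a = 296.0 m/s.
Total Δv = Δv₁ + Δv₂ = 731.5 m/s.

Δv_total ≈ 731.5 m/s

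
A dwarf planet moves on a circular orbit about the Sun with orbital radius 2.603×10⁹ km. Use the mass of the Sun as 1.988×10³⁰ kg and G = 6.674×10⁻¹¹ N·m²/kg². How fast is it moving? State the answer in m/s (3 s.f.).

v ≈ 7140 m/s

μ = GM = 6.674×10⁻¹¹ × 1.988×10³⁰ = 1.327×10²⁰ m³/s².
r = 2.603×10⁹ km = 2.603×10¹² m.
For a circular orbit v = √(μ/r) = √(1.327×10²⁰ / 2.603×10¹²) = √(5.097×10⁷) = 7139 m/s.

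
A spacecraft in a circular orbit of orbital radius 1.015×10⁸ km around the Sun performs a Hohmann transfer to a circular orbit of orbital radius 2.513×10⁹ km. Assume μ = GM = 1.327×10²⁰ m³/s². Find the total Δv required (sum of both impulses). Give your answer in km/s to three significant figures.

Δv_total ≈ 19.2 km/s

r₁ = 1.015×10⁸ km = 1.015×10¹¹ m.
r₂ = 2.513×10⁹ km = 2.513×10¹² m.
Transfer ellipse a_t = (r₁ + r₂)/2 = 1.307×10¹² m.
At r₁: circular v_c1 = √(μ/r₁) = 36160 m/s; transfer-perihelion v_p = √[μ(2/r₁ − 1/a_t)] = 50130 m/s.
Δv₁ = v_p − v_c1 = 13970 m/s.
At r₂: circular v_c2 = √(μ/r₂) = 7267 m/s; transfer-aphelion v_a = √[μ(2/r₂ − 1/a_t)] = 2025 m/s.
Δv₂ = v_c2 − v_a = 5242 m/s.
Total Δv = Δv₁ + Δv₂ = 19220 m/s = 19.22 km/s.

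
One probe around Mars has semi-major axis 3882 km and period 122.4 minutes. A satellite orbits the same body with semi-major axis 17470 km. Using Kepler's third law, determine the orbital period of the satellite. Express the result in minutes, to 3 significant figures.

T₂ ≈ 1170 minutes

Kepler's third law: T² ∝ a³, so T₂ = T₁ (a₂/a₁)^(3/2).
a₂/a₁ = 4.500, (a₂/a₁)^(3/2) = 9.547.
T₂ = 122.4 × 9.547 = 1169 minutes.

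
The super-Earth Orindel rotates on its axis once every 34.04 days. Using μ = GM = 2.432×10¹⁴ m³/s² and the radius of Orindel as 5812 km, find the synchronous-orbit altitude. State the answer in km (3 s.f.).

h_sync ≈ 3.70×10⁵ km

T = 34.04 days = 2.941×10⁶ s.
A synchronous orbit has period T, so by Kepler's third law a = (μT²/4π²)^(1/3).
μT²/4π² = 2.432×10¹⁴ × (2.941×10⁶)² / 39.48 = 5.329×10²⁵ m³.
a = 3.763×10⁸ m = 3.7630×10⁵ km.
Altitude h = a − R = 3.7630×10⁵ − 5812 = 3.7049×10⁵ km.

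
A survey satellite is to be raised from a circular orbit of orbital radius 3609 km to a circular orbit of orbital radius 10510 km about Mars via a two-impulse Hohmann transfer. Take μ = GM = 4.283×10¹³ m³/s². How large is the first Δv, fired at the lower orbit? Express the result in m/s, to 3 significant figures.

r₁ = 3609 km = 3.609×10⁶ m.
r₂ = 10510 km = 1.051×10⁷ m.
Transfer ellipse a_t = (r₁ + r₂)/2 = 7.060×10⁶ m.
At r₁: circular v_c1 = √(μ/r₁) = 3445 m/s; transfer-periapsis v_p = √[μ(2/r₁ − 1/a_t)] = 4203 m/s.
Δv₁ = v_p − v_c1 = 758.4 m/s.

Δv ≈ 758 m/s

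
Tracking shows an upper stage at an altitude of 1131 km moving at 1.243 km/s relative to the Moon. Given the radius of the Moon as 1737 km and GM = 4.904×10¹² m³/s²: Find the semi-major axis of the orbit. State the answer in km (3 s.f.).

a ≈ 2620 km

r = 1737 + 1131 = 2868.0 km = 2.868×10⁶ m.
Vis-viva rearranged: 1/a = 2/r − v²/μ = 6.974×10⁻⁷ − 3.151×10⁻⁷ = 3.823×10⁻⁷ m⁻¹.
a = 2.616×10⁶ m = 2615.8 km.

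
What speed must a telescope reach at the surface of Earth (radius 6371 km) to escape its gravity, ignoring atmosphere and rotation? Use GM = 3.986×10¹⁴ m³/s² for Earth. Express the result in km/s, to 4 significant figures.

r = R = 6.371×10⁶ m.
Escape speed v_esc = √(2μ/r) = √(2 × 3.986×10¹⁴ / 6.371×10⁶) = √(1.251×10⁸) = 11190 m/s.
= 11.19 km/s.

v_esc ≈ 11.19 km/s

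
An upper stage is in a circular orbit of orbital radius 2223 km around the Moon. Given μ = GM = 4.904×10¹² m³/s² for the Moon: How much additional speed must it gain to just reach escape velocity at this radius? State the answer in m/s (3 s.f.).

r = 2223 km = 2.223×10⁶ m.
Circular speed v_c = √(μ/r) = 1485 m/s.
Escape speed v_esc = √(2μ/r) = √2 × v_c = 2100 m/s.
Δv = v_esc − v_c = 615.2 m/s.

Δv ≈ 615 m/s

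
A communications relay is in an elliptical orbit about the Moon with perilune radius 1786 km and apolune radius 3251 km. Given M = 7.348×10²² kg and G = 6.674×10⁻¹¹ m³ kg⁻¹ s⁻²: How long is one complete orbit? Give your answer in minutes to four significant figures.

T ≈ 189.0 minutes

μ = GM = 6.674×10⁻¹¹ × 7.348×10²² = 4.904×10¹² m³/s².
Semi-major axis a = (r_p + r_a)/2 = (1786.0 + 3251.0)/2 = 2518.5 km = 2.518×10⁶ m.
By Kepler's third law T = 2π√(a³/μ) = 2π × 1.805×10³ = 1.134×10⁴ s.
= 189.0 minutes.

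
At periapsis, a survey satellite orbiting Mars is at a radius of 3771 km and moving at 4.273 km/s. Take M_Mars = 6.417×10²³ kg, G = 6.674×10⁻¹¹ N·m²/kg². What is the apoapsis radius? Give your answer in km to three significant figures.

apoapsis radius ≈ 15500 km

μ = GM = 6.674×10⁻¹¹ × 6.417×10²³ = 4.283×10¹³ m³/s².
r_p = 3.771×10⁶ m.
Specific energy ε = v²/2 − μ/r = -2.228×10⁶ J/kg, so a = −μ/(2ε) = 9.612×10⁶ m.
The apsides satisfy r_p + r_a = 2a, so the apoapsis radius is 2a − r_p = 1.545×10⁷ m = 15454 km.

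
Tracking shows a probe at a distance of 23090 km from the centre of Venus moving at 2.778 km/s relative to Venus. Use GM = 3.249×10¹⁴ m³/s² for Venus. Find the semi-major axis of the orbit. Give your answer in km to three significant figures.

a ≈ 15900 km

r = 2.309×10⁷ m.
Vis-viva rearranged: 1/a = 2/r − v²/μ = 8.662×10⁻⁸ − 2.375×10⁻⁸ = 6.286×10⁻⁸ m⁻¹.
a = 1.591×10⁷ m = 15907 km.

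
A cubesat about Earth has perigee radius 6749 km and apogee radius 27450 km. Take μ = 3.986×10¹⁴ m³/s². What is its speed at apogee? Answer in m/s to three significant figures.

v ≈ 2390 m/s

Semi-major axis a = (r_p + r_a)/2 = 17100 km = 1.710×10⁷ m.
Vis-viva: v² = μ(2/r − 1/a) = 3.986×10¹⁴ × (7.286×10⁻⁸ − 5.848×10⁻⁸) = 5.731×10⁶ m²/s².
v = 2394 m/s.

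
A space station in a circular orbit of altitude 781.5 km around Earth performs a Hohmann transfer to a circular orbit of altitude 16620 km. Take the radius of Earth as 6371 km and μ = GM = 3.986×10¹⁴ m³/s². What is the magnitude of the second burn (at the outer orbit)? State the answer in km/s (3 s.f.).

Δv ≈ 1.30 km/s

r₁ = 6371 + 781.5 = 7152.5 km = 7.1525×10⁶ m.
r₂ = 6371 + 16620 = 22991 km = 2.2991×10⁷ m.
Transfer ellipse a_t = (r₁ + r₂)/2 = 1.507×10⁷ m.
At r₁: circular v_c1 = √(μ/r₁) = 7465 m/s; transfer-perigee v_p = √[μ(2/r₁ − 1/a_t)] = 9220 m/s.
At r₂: circular v_c2 = √(μ/r₂) = 4164 m/s; transfer-apogee v_a = √[μ(2/r₂ − 1/a_t)] = 2868 m/s.
Δv₂ = v_c2 − v_a = 1295 m/s.
= 1.295 km/s.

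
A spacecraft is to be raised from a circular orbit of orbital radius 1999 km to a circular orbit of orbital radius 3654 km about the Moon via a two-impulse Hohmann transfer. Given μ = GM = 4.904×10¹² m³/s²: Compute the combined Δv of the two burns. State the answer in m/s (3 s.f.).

r₁ = 1999 km = 1.999×10⁶ m.
r₂ = 3654 km = 3.654×10⁶ m.
Transfer ellipse a_t = (r₁ + r₂)/2 = 2.826×10⁶ m.
At r₁: circular v_c1 = √(μ/r₁) = 1566 m/s; transfer-perilune v_p = √[μ(2/r₁ − 1/a_t)] = 1781 m/s.
Δv₁ = v_p − v_c1 = 214.6 m/s.
At r₂: circular v_c2 = √(μ/r₂) = 1158 m/s; transfer-apolune v_a = √[μ(2/r₂ − 1/a_t)] = 974.3 m/s.
Δv₂ = v_c2 − v_a = 184.2 m/s.
Total Δv = Δv₁ + Δv₂ = 398.8 m/s.

Δv_total ≈ 399 m/s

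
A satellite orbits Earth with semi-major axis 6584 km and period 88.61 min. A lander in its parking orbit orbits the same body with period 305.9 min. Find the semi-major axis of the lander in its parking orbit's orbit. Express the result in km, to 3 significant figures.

a₂ ≈ 15000 km

Kepler's third law: a³ ∝ T², so a₂ = a₁ (T₂/T₁)^(2/3).
T₂/T₁ = 3.452, (T₂/T₁)^(2/3) = 2.284.
a₂ = 6584 × 2.284 = 15040 km.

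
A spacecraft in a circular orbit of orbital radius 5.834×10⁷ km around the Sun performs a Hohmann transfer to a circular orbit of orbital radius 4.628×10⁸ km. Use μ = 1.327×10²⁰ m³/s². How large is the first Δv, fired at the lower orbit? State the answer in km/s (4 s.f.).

Δv ≈ 15.87 km/s

r₁ = 5.834×10⁷ km = 5.834×10¹⁰ m.
r₂ = 4.628×10⁸ km = 4.628×10¹¹ m.
Transfer ellipse a_t = (r₁ + r₂)/2 = 2.606×10¹¹ m.
At r₁: circular v_c1 = √(μ/r₁) = 47690 m/s; transfer-perihelion v_p = √[μ(2/r₁ − 1/a_t)] = 63560 m/s.
Δv₁ = v_p − v_c1 = 15870 m/s.
= 15.87 km/s.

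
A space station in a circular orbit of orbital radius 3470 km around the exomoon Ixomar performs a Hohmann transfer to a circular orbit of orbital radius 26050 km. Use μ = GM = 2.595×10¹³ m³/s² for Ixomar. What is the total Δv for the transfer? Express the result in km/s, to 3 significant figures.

r₁ = 3470 km = 3.470×10⁶ m.
r₂ = 26050 km = 2.605×10⁷ m.
Transfer ellipse a_t = (r₁ + r₂)/2 = 1.476×10⁷ m.
At r₁: circular v_c1 = √(μ/r₁) = 2735 m/s; transfer-periapsis v_p = √[μ(2/r₁ − 1/a_t)] = 3633 m/s.
Δv₁ = v_p − v_c1 = 898.3 m/s.
At r₂: circular v_c2 = √(μ/r₂) = 998.1 m/s; transfer-apoapsis v_a = √[μ(2/r₂ − 1/a_t)] = 483.9 m/s.
Δv₂ = v_c2 − v_a = 514.1 m/s.
Total Δv = Δv₁ + Δv₂ = 1412 m/s = 1.412 km/s.

Δv_total ≈ 1.41 km/s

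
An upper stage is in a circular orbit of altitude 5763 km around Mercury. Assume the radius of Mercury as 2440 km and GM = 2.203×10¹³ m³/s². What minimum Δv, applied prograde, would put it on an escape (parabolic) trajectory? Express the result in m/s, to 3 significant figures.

r = 2440 + 5763 = 8203.0 km = 8.2030×10⁶ m.
Circular speed v_c = √(μ/r) = 1639 m/s.
Escape speed v_esc = √(2μ/r) = √2 × v_c = 2318 m/s.
Δv = v_esc − v_c = 678.8 m/s.

Δv ≈ 679 m/s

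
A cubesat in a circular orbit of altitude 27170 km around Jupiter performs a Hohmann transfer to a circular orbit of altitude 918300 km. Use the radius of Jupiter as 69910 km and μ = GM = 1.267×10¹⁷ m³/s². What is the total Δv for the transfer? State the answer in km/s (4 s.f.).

Δv_total ≈ 19.16 km/s

r₁ = 69910 + 27170 = 97080 km = 9.7080×10⁷ m.
r₂ = 69910 + 918300 = 988210 km = 9.8821×10⁸ m.
Transfer ellipse a_t = (r₁ + r₂)/2 = 5.426×10⁸ m.
At r₁: circular v_c1 = √(μ/r₁) = 36130 m/s; transfer-perijove v_p = √[μ(2/r₁ − 1/a_t)] = 48750 m/s.
Δv₁ = v_p − v_c1 = 12630 m/s.
At r₂: circular v_c2 = √(μ/r₂) = 11320 m/s; transfer-apojove v_a = √[μ(2/r₂ − 1/a_t)] = 4789 m/s.
Δv₂ = v_c2 − v_a = 6534 m/s.
Total Δv = Δv₁ + Δv₂ = 19160 m/s = 19.16 km/s.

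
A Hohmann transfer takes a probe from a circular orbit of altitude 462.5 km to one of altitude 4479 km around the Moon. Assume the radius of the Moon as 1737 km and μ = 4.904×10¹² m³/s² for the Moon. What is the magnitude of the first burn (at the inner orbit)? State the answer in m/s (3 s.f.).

r₁ = 1737 + 462.5 = 2199.5 km = 2.1995×10⁶ m.
r₂ = 1737 + 4479 = 6216.0 km = 6.2160×10⁶ m.
Transfer ellipse a_t = (r₁ + r₂)/2 = 4.208×10⁶ m.
At r₁: circular v_c1 = √(μ/r₁) = 1493 m/s; transfer-perilune v_p = √[μ(2/r₁ − 1/a_t)] = 1815 m/s.
Δv₁ = v_p − v_c1 = 321.7 m/s.

Δv ≈ 322 m/s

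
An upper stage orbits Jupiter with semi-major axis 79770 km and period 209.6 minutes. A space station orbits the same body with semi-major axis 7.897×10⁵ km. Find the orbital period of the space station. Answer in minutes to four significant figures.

Kepler's third law: T² ∝ a³, so T₂ = T₁ (a₂/a₁)^(3/2).
a₂/a₁ = 9.900, (a₂/a₁)^(3/2) = 31.15.
T₂ = 209.6 × 31.15 = 6529 minutes.

T₂ ≈ 6529 minutes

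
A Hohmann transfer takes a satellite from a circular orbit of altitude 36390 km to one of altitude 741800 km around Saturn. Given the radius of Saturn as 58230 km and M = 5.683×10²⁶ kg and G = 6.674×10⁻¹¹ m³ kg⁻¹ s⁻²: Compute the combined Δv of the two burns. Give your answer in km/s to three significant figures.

Δv_total ≈ 10.5 km/s

μ = GM = 6.674×10⁻¹¹ × 5.683×10²⁶ = 3.793×10¹⁶ m³/s².
r₁ = 58230 + 36390 = 94620 km = 9.4620×10⁷ m.
r₂ = 58230 + 741800 = 800030 km = 8.0003×10⁸ m.
Transfer ellipse a_t = (r₁ + r₂)/2 = 4.473×10⁸ m.
At r₁: circular v_c1 = √(μ/r₁) = 20020 m/s; transfer-perikrone v_p = √[μ(2/r₁ − 1/a_t)] = 26780 m/s.
Δv₁ = v_p − v_c1 = 6754 m/s.
At r₂: circular v_c2 = √(μ/r₂) = 6885 m/s; transfer-apokrone v_a = √[μ(2/r₂ − 1/a_t)] = 3167 m/s.
Δv₂ = v_c2 − v_a = 3719 m/s.
Total Δv = Δv₁ + Δv₂ = 10470 m/s = 10.47 km/s.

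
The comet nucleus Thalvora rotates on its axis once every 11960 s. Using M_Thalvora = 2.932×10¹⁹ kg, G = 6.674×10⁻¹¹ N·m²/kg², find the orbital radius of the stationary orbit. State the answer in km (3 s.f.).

r_sync ≈ 192 km

μ = GM = 6.674×10⁻¹¹ × 2.932×10¹⁹ = 1.957×10⁹ m³/s².
A synchronous orbit has period T, so by Kepler's third law a = (μT²/4π²)^(1/3).
μT²/4π² = 1.957×10⁹ × (1.196×10⁴)² / 39.48 = 7.090×10¹⁵ m³.
a = 1.921×10⁵ m = 192.11 km.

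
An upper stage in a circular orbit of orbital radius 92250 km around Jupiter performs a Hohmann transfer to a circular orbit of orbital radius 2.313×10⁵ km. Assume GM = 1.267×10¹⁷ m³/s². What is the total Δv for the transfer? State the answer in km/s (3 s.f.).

r₁ = 92250 km = 9.225×10⁷ m.
r₂ = 2.313×10⁵ km = 2.313×10⁸ m.
Transfer ellipse a_t = (r₁ + r₂)/2 = 1.618×10⁸ m.
At r₁: circular v_c1 = √(μ/r₁) = 37060 m/s; transfer-perijove v_p = √[μ(2/r₁ − 1/a_t)] = 44310 m/s.
Δv₁ = v_p − v_c1 = 7254 m/s.
At r₂: circular v_c2 = √(μ/r₂) = 23400 m/s; transfer-apojove v_a = √[μ(2/r₂ − 1/a_t)] = 17670 m/s.
Δv₂ = v_c2 − v_a = 5731 m/s.
Total Δv = Δv₁ + Δv₂ = 12980 m/s = 12.98 km/s.

Δv_total ≈ 13.0 km/s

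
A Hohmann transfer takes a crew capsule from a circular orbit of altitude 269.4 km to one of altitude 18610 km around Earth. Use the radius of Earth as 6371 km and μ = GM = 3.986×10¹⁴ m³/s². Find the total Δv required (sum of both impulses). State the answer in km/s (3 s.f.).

r₁ = 6371 + 269.4 = 6640.4 km = 6.6404×10⁶ m.
r₂ = 6371 + 18610 = 24981 km = 2.4981×10⁷ m.
Transfer ellipse a_t = (r₁ + r₂)/2 = 1.581×10⁷ m.
At r₁: circular v_c1 = √(μ/r₁) = 7748 m/s; transfer-perigee v_p = √[μ(2/r₁ − 1/a_t)] = 9739 m/s.
Δv₁ = v_p − v_c1 = 1991 m/s.
At r₂: circular v_c2 = √(μ/r₂) = 3995 m/s; transfer-apogee v_a = √[μ(2/r₂ − 1/a_t)] = 2589 m/s.
Δv₂ = v_c2 − v_a = 1406 m/s.
Total Δv = Δv₁ + Δv₂ = 3397 m/s = 3.397 km/s.

Δv_total ≈ 3.40 km/s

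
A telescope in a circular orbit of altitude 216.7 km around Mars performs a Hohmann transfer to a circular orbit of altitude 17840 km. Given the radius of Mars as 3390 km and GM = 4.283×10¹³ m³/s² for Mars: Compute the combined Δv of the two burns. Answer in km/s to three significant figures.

Δv_total ≈ 1.71 km/s

r₁ = 3390 + 216.7 = 3606.7 km = 3.6067×10⁶ m.
r₂ = 3390 + 17840 = 21230 km = 2.1230×10⁷ m.
Transfer ellipse a_t = (r₁ + r₂)/2 = 1.242×10⁷ m.
At r₁: circular v_c1 = √(μ/r₁) = 3446 m/s; transfer-periapsis v_p = √[μ(2/r₁ − 1/a_t)] = 4506 m/s.
Δv₁ = v_p − v_c1 = 1060 m/s.
At r₂: circular v_c2 = √(μ/r₂) = 1420 m/s; transfer-apoapsis v_a = √[μ(2/r₂ − 1/a_t)] = 765.5 m/s.
Δv₂ = v_c2 − v_a = 654.9 m/s.
Total Δv = Δv₁ + Δv₂ = 1715 m/s = 1.715 km/s.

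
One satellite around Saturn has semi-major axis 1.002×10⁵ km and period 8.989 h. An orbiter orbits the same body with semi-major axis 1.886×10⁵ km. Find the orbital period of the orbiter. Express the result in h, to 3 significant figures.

T₂ ≈ 23.2 h

Kepler's third law: T² ∝ a³, so T₂ = T₁ (a₂/a₁)^(3/2).
a₂/a₁ = 1.882, (a₂/a₁)^(3/2) = 2.582.
T₂ = 8.989 × 2.582 = 23.21 h.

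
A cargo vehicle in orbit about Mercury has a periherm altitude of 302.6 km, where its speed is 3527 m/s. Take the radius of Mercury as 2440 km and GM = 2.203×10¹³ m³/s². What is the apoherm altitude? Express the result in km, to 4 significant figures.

r_p = 2440 + 302.6 = 2742.6 km = 2.743×10⁶ m.
Specific energy ε = v²/2 − μ/r = -1.813×10⁶ J/kg, so a = −μ/(2ε) = 6.077×10⁶ m.
The apsides satisfy r_p + r_a = 2a, so the apoherm radius is 2a − r_p = 9.411×10⁶ m = 9410.8 km.
Apoherm altitude = 9410.8 − 2440 = 6970.8 km.

apoherm altitude ≈ 6971 km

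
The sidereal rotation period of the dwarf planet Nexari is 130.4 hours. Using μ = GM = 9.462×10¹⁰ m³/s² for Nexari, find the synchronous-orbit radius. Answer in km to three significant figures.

T = 130.4 hours = 4.694×10⁵ s.
A synchronous orbit has period T, so by Kepler's third law a = (μT²/4π²)^(1/3).
μT²/4π² = 9.462×10¹⁰ × (4.694×10⁵)² / 39.48 = 5.282×10²⁰ m³.
a = 8.083×10⁶ m = 8083.4 km.

r_sync ≈ 8080 km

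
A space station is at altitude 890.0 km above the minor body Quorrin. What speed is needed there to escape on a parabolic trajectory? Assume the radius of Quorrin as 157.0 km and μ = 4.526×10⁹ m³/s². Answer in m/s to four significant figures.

r = 157.0 + 890.0 = 1047.0 km = 1.0470×10⁶ m.
Escape speed v_esc = √(2μ/r) = √(2 × 4.526×10⁹ / 1.047×10⁶) = √(8.646×10³) = 92.98 m/s.

v_esc ≈ 92.98 m/s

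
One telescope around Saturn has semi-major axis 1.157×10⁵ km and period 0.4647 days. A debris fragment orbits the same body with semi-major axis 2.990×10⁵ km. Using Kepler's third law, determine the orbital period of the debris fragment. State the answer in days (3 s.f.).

Kepler's third law: T² ∝ a³, so T₂ = T₁ (a₂/a₁)^(3/2).
a₂/a₁ = 2.584, (a₂/a₁)^(3/2) = 4.154.
T₂ = 0.4647 × 4.154 = 1.931 days.

T₂ ≈ 1.93 days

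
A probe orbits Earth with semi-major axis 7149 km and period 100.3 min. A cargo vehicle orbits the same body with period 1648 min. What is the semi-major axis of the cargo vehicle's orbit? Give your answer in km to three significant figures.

Kepler's third law: a³ ∝ T², so a₂ = a₁ (T₂/T₁)^(2/3).
T₂/T₁ = 16.43, (T₂/T₁)^(2/3) = 6.463.
a₂ = 7149 × 6.463 = 46200 km.

a₂ ≈ 46200 km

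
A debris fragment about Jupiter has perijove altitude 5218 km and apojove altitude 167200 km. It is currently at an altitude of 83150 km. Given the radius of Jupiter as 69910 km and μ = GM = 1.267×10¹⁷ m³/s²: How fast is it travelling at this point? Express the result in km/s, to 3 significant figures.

v ≈ 29.1 km/s

r_p = 69910 + 5218 = 75128 km = 7.5128×10⁷ m.
r_a = 69910 + 167200 = 237110 km = 2.3711×10⁸ m.
r = 69910 + 83150 = 1.5306×10⁵ km = 1.531×10⁸ m.
Semi-major axis a = (r_p + r_a)/2 = 1.5612×10⁵ km = 1.561×10⁸ m.
Vis-viva: v² = μ(2/r − 1/a) = 1.267×10¹⁷ × (1.307×10⁻⁸ − 6.405×10⁻⁹) = 8.440×10⁸ m²/s².
v = 29050 m/s = 29.05 km/s.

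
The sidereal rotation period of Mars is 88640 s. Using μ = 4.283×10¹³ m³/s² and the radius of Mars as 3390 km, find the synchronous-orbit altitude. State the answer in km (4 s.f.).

A synchronous orbit has period T, so by Kepler's third law a = (μT²/4π²)^(1/3).
μT²/4π² = 4.283×10¹³ × (8.864×10⁴)² / 39.48 = 8.524×10²¹ m³.
a = 2.043×10⁷ m = 20428 km.
Altitude h = a − R = 20428 − 3390 = 17038 km.

h_sync ≈ 17040 km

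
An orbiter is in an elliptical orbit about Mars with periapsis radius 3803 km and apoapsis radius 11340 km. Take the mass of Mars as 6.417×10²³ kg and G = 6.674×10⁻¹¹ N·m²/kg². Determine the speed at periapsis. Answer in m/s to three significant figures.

μ = GM = 6.674×10⁻¹¹ × 6.417×10²³ = 4.283×10¹³ m³/s².
Semi-major axis a = (r_p + r_a)/2 = 7571.5 km = 7.572×10⁶ m.
Vis-viva: v² = μ(2/r − 1/a) = 4.283×10¹³ × (5.259×10⁻⁷ − 1.321×10⁻⁷) = 1.687×10⁷ m²/s².
v = 4107 m/s.

v ≈ 4110 m/s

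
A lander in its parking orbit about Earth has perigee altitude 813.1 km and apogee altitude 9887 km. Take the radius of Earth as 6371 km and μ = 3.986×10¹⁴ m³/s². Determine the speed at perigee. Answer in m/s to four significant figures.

r_p = 6371 + 813.1 = 7184.1 km = 7.1841×10⁶ m.
r_a = 6371 + 9887 = 16258 km = 1.6258×10⁷ m.
Semi-major axis a = (r_p + r_a)/2 = 11721 km = 1.172×10⁷ m.
Vis-viva: v² = μ(2/r − 1/a) = 3.986×10¹⁴ × (2.784×10⁻⁷ − 8.532×10⁻⁸) = 7.696×10⁷ m²/s².
v = 8773 m/s.

v ≈ 8773 m/s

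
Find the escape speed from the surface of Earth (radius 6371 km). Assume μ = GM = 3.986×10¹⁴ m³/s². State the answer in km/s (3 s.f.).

v_esc ≈ 11.2 km/s

r = R = 6.371×10⁶ m.
Escape speed v_esc = √(2μ/r) = √(2 × 3.986×10¹⁴ / 6.371×10⁶) = √(1.251×10⁸) = 11190 m/s.
= 11.19 km/s.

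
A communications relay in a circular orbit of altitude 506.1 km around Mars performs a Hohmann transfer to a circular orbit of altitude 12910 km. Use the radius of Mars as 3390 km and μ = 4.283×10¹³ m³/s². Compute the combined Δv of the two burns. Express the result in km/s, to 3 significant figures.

Δv_total ≈ 1.51 km/s

r₁ = 3390 + 506.1 = 3896.1 km = 3.8961×10⁶ m.
r₂ = 3390 + 12910 = 16300 km = 1.6300×10⁷ m.
Transfer ellipse a_t = (r₁ + r₂)/2 = 1.010×10⁷ m.
At r₁: circular v_c1 = √(μ/r₁) = 3316 m/s; transfer-periapsis v_p = √[μ(2/r₁ − 1/a_t)] = 4212 m/s.
Δv₁ = v_p − v_c1 = 896.9 m/s.
At r₂: circular v_c2 = √(μ/r₂) = 1621 m/s; transfer-apoapsis v_a = √[μ(2/r₂ − 1/a_t)] = 1007 m/s.
Δv₂ = v_c2 − v_a = 614.1 m/s.
Total Δv = Δv₁ + Δv₂ = 1511 m/s = 1.511 km/s.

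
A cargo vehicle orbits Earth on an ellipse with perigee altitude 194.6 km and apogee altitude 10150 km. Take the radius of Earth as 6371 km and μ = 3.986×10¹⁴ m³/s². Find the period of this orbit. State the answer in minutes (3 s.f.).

T ≈ 206 minutes

r_p = 6371 + 194.6 = 6565.6 km = 6.5656×10⁶ m.
r_a = 6371 + 10150 = 16521 km = 1.6521×10⁷ m.
Semi-major axis a = (r_p + r_a)/2 = (6565.6 + 16521)/2 = 11543 km = 1.154×10⁷ m.
By Kepler's third law T = 2π√(a³/μ) = 2π × 1.964×10³ = 1.234×10⁴ s.
= 205.7 minutes.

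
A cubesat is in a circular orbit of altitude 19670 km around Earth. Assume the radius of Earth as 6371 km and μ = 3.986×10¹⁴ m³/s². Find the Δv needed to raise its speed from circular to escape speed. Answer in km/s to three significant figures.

Δv ≈ 1.62 km/s

r = 6371 + 19670 = 26041 km = 2.6041×10⁷ m.
Circular speed v_c = √(μ/r) = 3912 m/s.
Escape speed v_esc = √(2μ/r) = √2 × v_c = 5533 m/s.
Δv = v_esc − v_c = 1621 m/s = 1.621 km/s.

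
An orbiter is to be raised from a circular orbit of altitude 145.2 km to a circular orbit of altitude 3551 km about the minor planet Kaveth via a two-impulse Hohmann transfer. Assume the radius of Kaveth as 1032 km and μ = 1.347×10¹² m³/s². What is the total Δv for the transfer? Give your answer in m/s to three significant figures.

r₁ = 1032 + 145.2 = 1177.2 km = 1.1772×10⁶ m.
r₂ = 1032 + 3551 = 4583.0 km = 4.5830×10⁶ m.
Transfer ellipse a_t = (r₁ + r₂)/2 = 2.880×10⁶ m.
At r₁: circular v_c1 = √(μ/r₁) = 1070 m/s; transfer-periapsis v_p = √[μ(2/r₁ − 1/a_t)] = 1349 m/s.
Δv₁ = v_p − v_c1 = 279.7 m/s.
At r₂: circular v_c2 = √(μ/r₂) = 542.1 m/s; transfer-apoapsis v_a = √[μ(2/r₂ − 1/a_t)] = 346.6 m/s.
Δv₂ = v_c2 − v_a = 195.5 m/s.
Total Δv = Δv₁ + Δv₂ = 475.2 m/s.

Δv_total ≈ 475 m/s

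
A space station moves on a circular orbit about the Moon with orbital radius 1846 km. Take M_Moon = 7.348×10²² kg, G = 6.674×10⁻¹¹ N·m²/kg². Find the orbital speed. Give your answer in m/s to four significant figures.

v ≈ 1630 m/s

μ = GM = 6.674×10⁻¹¹ × 7.348×10²² = 4.904×10¹² m³/s².
r = 1846 km = 1.846×10⁶ m.
For a circular orbit v = √(μ/r) = √(4.904×10¹² / 1.846×10⁶) = √(2.657×10⁶) = 1630 m/s.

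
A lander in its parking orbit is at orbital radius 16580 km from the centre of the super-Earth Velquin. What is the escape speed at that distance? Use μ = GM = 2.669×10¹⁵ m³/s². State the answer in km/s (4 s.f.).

v_esc ≈ 17.94 km/s

r = 16580 km = 1.658×10⁷ m.
Escape speed v_esc = √(2μ/r) = √(2 × 2.669×10¹⁵ / 1.658×10⁷) = √(3.220×10⁸) = 17940 m/s.
= 17.94 km/s.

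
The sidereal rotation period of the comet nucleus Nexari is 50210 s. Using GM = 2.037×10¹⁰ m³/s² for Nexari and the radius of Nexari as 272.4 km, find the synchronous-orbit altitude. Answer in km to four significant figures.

A synchronous orbit has period T, so by Kepler's third law a = (μT²/4π²)^(1/3).
μT²/4π² = 2.037×10¹⁰ × (5.021×10⁴)² / 39.48 = 1.301×10¹⁸ m³.
a = 1.092×10⁶ m = 1091.6 km.
Altitude h = a − R = 1091.6 − 272.4 = 819.22 km.

h_sync ≈ 819.2 km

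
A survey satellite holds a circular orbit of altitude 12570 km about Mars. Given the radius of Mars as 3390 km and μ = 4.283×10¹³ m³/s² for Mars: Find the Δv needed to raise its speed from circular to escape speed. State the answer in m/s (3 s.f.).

Δv ≈ 679 m/s

r = 3390 + 12570 = 15960 km = 1.5960×10⁷ m.
Circular speed v_c = √(μ/r) = 1638 m/s.
Escape speed v_esc = √(2μ/r) = √2 × v_c = 2317 m/s.
Δv = v_esc − v_c = 678.6 m/s.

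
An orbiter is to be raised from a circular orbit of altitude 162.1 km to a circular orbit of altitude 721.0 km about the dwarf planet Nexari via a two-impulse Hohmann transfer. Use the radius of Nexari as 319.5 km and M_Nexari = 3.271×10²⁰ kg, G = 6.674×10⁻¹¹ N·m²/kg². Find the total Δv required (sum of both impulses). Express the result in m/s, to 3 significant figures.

Δv_total ≈ 65.7 m/s

μ = GM = 6.674×10⁻¹¹ × 3.271×10²⁰ = 2.183×10¹⁰ m³/s².
r₁ = 319.5 + 162.1 = 481.60 km = 4.8160×10⁵ m.
r₂ = 319.5 + 721.0 = 1040.5 km = 1.0405×10⁶ m.
Transfer ellipse a_t = (r₁ + r₂)/2 = 7.610×10⁵ m.
At r₁: circular v_c1 = √(μ/r₁) = 212.9 m/s; transfer-periapsis v_p = √[μ(2/r₁ − 1/a_t)] = 248.9 m/s.
Δv₁ = v_p − v_c1 = 36.04 m/s.
At r₂: circular v_c2 = √(μ/r₂) = 144.8 m/s; transfer-apoapsis v_a = √[μ(2/r₂ − 1/a_t)] = 115.2 m/s.
Δv₂ = v_c2 − v_a = 29.62 m/s.
Total Δv = Δv₁ + Δv₂ = 65.66 m/s.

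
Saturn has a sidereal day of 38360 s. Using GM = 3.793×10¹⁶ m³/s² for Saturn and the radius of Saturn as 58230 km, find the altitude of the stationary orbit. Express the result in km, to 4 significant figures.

h_sync ≈ 54000 km

A synchronous orbit has period T, so by Kepler's third law a = (μT²/4π²)^(1/3).
μT²/4π² = 3.793×10¹⁶ × (3.836×10⁴)² / 39.48 = 1.414×10²⁴ m³.
a = 1.122×10⁸ m = 1.1223×10⁵ km.
Altitude h = a − R = 1.1223×10⁵ − 58230 = 54005 km.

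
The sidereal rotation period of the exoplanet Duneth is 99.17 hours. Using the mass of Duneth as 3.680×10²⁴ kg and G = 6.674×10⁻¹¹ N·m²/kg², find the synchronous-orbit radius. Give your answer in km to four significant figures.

r_sync ≈ 92560 km

μ = GM = 6.674×10⁻¹¹ × 3.680×10²⁴ = 2.456×10¹⁴ m³/s².
T = 99.17 hours = 3.570×10⁵ s.
A synchronous orbit has period T, so by Kepler's third law a = (μT²/4π²)^(1/3).
μT²/4π² = 2.456×10¹⁴ × (3.570×10⁵)² / 39.48 = 7.929×10²³ m³.
a = 9.256×10⁷ m = 92558 km.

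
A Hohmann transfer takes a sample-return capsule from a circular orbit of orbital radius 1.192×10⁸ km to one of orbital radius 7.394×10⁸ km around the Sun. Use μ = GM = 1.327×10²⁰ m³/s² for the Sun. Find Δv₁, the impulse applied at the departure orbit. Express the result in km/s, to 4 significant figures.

Δv ≈ 10.42 km/s

r₁ = 1.192×10⁸ km = 1.192×10¹¹ m.
r₂ = 7.394×10⁸ km = 7.394×10¹¹ m.
Transfer ellipse a_t = (r₁ + r₂)/2 = 4.293×10¹¹ m.
At r₁: circular v_c1 = √(μ/r₁) = 33370 m/s; transfer-perihelion v_p = √[μ(2/r₁ − 1/a_t)] = 43790 m/s.
Δv₁ = v_p − v_c1 = 10420 m/s.
= 10.42 km/s.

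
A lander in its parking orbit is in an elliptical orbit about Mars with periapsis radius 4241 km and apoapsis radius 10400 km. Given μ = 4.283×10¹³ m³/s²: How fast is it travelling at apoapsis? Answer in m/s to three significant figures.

v ≈ 1540 m/s

Semi-major axis a = (r_p + r_a)/2 = 7320.5 km = 7.320×10⁶ m.
Vis-viva: v² = μ(2/r − 1/a) = 4.283×10¹³ × (1.923×10⁻⁷ − 1.366×10⁻⁷) = 2.386×10⁶ m²/s².
v = 1545 m/s.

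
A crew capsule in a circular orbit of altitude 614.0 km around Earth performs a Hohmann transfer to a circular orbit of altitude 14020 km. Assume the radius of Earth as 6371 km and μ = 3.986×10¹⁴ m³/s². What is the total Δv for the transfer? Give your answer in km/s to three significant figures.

Δv_total ≈ 2.93 km/s

r₁ = 6371 + 614.0 = 6985.0 km = 6.9850×10⁶ m.
r₂ = 6371 + 14020 = 20391 km = 2.0391×10⁷ m.
Transfer ellipse a_t = (r₁ + r₂)/2 = 1.369×10⁷ m.
At r₁: circular v_c1 = √(μ/r₁) = 7554 m/s; transfer-perigee v_p = √[μ(2/r₁ − 1/a_t)] = 9220 m/s.
Δv₁ = v_p − v_c1 = 1666 m/s.
At r₂: circular v_c2 = √(μ/r₂) = 4421 m/s; transfer-apogee v_a = √[μ(2/r₂ − 1/a_t)] = 3158 m/s.
Δv₂ = v_c2 − v_a = 1263 m/s.
Total Δv = Δv₁ + Δv₂ = 2929 m/s = 2.929 km/s.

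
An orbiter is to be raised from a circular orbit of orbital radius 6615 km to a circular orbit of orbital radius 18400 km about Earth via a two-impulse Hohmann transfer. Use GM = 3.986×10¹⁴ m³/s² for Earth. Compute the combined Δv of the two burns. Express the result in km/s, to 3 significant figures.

r₁ = 6615 km = 6.615×10⁶ m.
r₂ = 18400 km = 1.840×10⁷ m.
Transfer ellipse a_t = (r₁ + r₂)/2 = 1.251×10⁷ m.
At r₁: circular v_c1 = √(μ/r₁) = 7763 m/s; transfer-perigee v_p = √[μ(2/r₁ − 1/a_t)] = 9415 m/s.
Δv₁ = v_p − v_c1 = 1653 m/s.
At r₂: circular v_c2 = √(μ/r₂) = 4654 m/s; transfer-apogee v_a = √[μ(2/r₂ − 1/a_t)] = 3385 m/s.
Δv₂ = v_c2 − v_a = 1270 m/s.
Total Δv = Δv₁ + Δv₂ = 2922 m/s = 2.922 km/s.

Δv_total ≈ 2.92 km/s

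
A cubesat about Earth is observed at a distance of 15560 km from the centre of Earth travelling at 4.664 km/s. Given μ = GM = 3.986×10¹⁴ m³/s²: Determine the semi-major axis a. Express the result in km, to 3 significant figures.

r = 1.556×10⁷ m.
Vis-viva rearranged: 1/a = 2/r − v²/μ = 1.285×10⁻⁷ − 5.457×10⁻⁸ = 7.396×10⁻⁸ m⁻¹.
a = 1.352×10⁷ m = 13521 km.

a ≈ 13500 km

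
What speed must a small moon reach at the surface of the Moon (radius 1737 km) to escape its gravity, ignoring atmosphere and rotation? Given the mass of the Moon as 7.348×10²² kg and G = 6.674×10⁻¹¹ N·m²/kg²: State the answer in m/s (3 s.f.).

μ = GM = 6.674×10⁻¹¹ × 7.348×10²² = 4.904×10¹² m³/s².
r = R = 1.737×10⁶ m.
Escape speed v_esc = √(2μ/r) = √(2 × 4.904×10¹² / 1.737×10⁶) = √(5.647×10⁶) = 2376 m/s.

v_esc ≈ 2380 m/s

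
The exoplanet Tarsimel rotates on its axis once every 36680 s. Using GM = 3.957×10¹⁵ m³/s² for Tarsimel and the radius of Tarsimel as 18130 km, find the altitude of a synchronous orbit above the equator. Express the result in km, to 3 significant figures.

A synchronous orbit has period T, so by Kepler's third law a = (μT²/4π²)^(1/3).
μT²/4π² = 3.957×10¹⁵ × (3.668×10⁴)² / 39.48 = 1.349×10²³ m³.
a = 5.128×10⁷ m = 51281 km.
Altitude h = a − R = 51281 − 18130 = 33151 km.

h_sync ≈ 33200 km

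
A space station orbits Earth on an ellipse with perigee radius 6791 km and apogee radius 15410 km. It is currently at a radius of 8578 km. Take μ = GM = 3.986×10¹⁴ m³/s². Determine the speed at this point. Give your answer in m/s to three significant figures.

v ≈ 7550 m/s

Semi-major axis a = (r_p + r_a)/2 = 11100 km = 1.110×10⁷ m.
Vis-viva: v² = μ(2/r − 1/a) = 3.986×10¹⁴ × (2.332×10⁻⁷ − 9.009×10⁻⁸) = 5.703×10⁷ m²/s².
v = 7552 m/s.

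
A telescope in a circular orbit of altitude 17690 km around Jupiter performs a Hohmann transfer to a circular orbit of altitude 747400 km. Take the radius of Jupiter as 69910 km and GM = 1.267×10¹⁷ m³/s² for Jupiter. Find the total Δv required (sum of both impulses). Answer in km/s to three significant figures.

Δv_total ≈ 20.1 km/s

r₁ = 69910 + 17690 = 87600 km = 8.7600×10⁷ m.
r₂ = 69910 + 747400 = 817310 km = 8.1731×10⁸ m.
Transfer ellipse a_t = (r₁ + r₂)/2 = 4.525×10⁸ m.
At r₁: circular v_c1 = √(μ/r₁) = 38030 m/s; transfer-perijove v_p = √[μ(2/r₁ − 1/a_t)] = 51110 m/s.
Δv₁ = v_p − v_c1 = 13080 m/s.
At r₂: circular v_c2 = √(μ/r₂) = 12450 m/s; transfer-apojove v_a = √[μ(2/r₂ − 1/a_t)] = 5478 m/s.
Δv₂ = v_c2 − v_a = 6972 m/s.
Total Δv = Δv₁ + Δv₂ = 20060 m/s = 20.06 km/s.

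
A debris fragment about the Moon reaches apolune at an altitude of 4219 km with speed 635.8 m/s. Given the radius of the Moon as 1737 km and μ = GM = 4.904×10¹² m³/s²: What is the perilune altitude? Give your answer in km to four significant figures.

r_a = 1737 + 4219 = 5956.0 km = 5.956×10⁶ m.
Specific energy ε = v²/2 − μ/r = -6.213×10⁵ J/kg, so a = −μ/(2ε) = 3.947×10⁶ m.
The apsides satisfy r_p + r_a = 2a, so the perilune radius is 2a − r_a = 1.938×10⁶ m = 1937.8 km.
Perilune altitude = 1937.8 − 1737 = 200.76 km.

perilune altitude ≈ 200.8 km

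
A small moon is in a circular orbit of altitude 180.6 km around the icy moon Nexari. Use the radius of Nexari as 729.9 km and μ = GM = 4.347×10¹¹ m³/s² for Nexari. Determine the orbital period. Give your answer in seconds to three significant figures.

T ≈ 8280 seconds

r = 729.9 + 180.6 = 910.50 km = 9.1050×10⁵ m.
Kepler's third law: T = 2π√(r³/μ) = 2π√((9.105×10⁵)³ / 4.347×10¹¹).
r³/μ = 1.736×10⁶ s², so T = 2π × 1.318×10³ = 8.280×10³ s.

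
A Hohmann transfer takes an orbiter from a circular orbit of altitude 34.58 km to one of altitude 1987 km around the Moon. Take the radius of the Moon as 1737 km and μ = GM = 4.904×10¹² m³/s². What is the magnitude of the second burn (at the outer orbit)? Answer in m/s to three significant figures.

Δv ≈ 226 m/s

r₁ = 1737 + 34.58 = 1771.6 km = 1.7716×10⁶ m.
r₂ = 1737 + 1987 = 3724.0 km = 3.7240×10⁶ m.
Transfer ellipse a_t = (r₁ + r₂)/2 = 2.748×10⁶ m.
At r₁: circular v_c1 = √(μ/r₁) = 1664 m/s; transfer-perilune v_p = √[μ(2/r₁ − 1/a_t)] = 1937 m/s.
At r₂: circular v_c2 = √(μ/r₂) = 1148 m/s; transfer-apolune v_a = √[μ(2/r₂ − 1/a_t)] = 921.4 m/s.
Δv₂ = v_c2 − v_a = 226.1 m/s.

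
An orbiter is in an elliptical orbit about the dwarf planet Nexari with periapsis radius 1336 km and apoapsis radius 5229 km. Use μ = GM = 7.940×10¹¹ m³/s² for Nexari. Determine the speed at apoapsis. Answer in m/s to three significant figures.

Semi-major axis a = (r_p + r_a)/2 = 3282.5 km = 3.282×10⁶ m.
Vis-viva: v² = μ(2/r − 1/a) = 7.940×10¹¹ × (3.825×10⁻⁷ − 3.046×10⁻⁷) = 6.180×10⁴ m²/s².
v = 248.6 m/s.

v ≈ 249 m/s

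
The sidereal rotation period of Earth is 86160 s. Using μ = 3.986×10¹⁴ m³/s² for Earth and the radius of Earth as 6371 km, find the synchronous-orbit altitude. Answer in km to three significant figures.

A synchronous orbit has period T, so by Kepler's third law a = (μT²/4π²)^(1/3).
μT²/4π² = 3.986×10¹⁴ × (8.616×10⁴)² / 39.48 = 7.495×10²² m³.
a = 4.216×10⁷ m = 42163 km.
Altitude h = a − R = 42163 − 6371 = 35792 km.

h_sync ≈ 35800 km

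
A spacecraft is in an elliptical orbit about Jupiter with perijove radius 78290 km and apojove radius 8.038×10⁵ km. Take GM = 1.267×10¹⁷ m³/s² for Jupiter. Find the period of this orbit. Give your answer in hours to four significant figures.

T ≈ 45.42 hours

Semi-major axis a = (r_p + r_a)/2 = (78290 + 8.0380×10⁵)/2 = 4.4104×10⁵ km = 4.410×10⁸ m.
By Kepler's third law T = 2π√(a³/μ) = 2π × 2.602×10⁴ = 1.635×10⁵ s.
= 45.42 hours.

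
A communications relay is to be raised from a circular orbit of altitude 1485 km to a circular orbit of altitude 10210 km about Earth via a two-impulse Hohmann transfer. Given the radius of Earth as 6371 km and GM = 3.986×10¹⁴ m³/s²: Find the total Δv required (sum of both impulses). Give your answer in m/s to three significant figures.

Δv_total ≈ 2150 m/s

r₁ = 6371 + 1485 = 7856.0 km = 7.8560×10⁶ m.
r₂ = 6371 + 10210 = 16581 km = 1.6581×10⁷ m.
Transfer ellipse a_t = (r₁ + r₂)/2 = 1.222×10⁷ m.
At r₁: circular v_c1 = √(μ/r₁) = 7123 m/s; transfer-perigee v_p = √[μ(2/r₁ − 1/a_t)] = 8298 m/s.
Δv₁ = v_p − v_c1 = 1175 m/s.
At r₂: circular v_c2 = √(μ/r₂) = 4903 m/s; transfer-apogee v_a = √[μ(2/r₂ − 1/a_t)] = 3931 m/s.
Δv₂ = v_c2 − v_a = 971.5 m/s.
Total Δv = Δv₁ + Δv₂ = 2146 m/s.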